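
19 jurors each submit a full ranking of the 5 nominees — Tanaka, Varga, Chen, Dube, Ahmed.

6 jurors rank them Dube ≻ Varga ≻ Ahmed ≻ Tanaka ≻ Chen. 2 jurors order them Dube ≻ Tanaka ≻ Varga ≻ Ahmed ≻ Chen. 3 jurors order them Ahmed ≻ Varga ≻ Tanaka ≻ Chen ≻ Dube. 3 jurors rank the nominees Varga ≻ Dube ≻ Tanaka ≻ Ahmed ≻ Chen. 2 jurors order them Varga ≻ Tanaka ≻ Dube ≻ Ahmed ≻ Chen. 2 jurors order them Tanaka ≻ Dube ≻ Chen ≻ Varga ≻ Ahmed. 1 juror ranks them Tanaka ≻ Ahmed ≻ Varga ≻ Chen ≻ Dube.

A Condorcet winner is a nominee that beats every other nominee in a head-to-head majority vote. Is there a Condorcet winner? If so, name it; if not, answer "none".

Dube

Head-to-head results (19 jurors):
Tanaka vs Varga: 5 to 14, Varga.
Tanaka vs Chen: Tanaka is ranked higher on 19 ballots, Chen on 0. Tanaka wins 19–0.
Tanaka vs Dube: 8 to 11, Dube.
Tanaka vs Ahmed: Tanaka, 10–9.
Varga vs Chen: Varga preferred on 6+2+3+3+2+1 = 17 ballots; Varga wins 17–2.
Varga vs Dube: Varga is ranked higher on 3+3+2+1 = 9 ballots, Dube on 10. Dube wins 10–9.
Varga vs Ahmed: Varga, 15–4.
Chen vs Dube: Dube, 15–4.
Chen vs Ahmed: Ahmed, 17–2.
Dube vs Ahmed: 15 to 4, Dube.
Only Dube has no losses; Dube is the Condorcet winner.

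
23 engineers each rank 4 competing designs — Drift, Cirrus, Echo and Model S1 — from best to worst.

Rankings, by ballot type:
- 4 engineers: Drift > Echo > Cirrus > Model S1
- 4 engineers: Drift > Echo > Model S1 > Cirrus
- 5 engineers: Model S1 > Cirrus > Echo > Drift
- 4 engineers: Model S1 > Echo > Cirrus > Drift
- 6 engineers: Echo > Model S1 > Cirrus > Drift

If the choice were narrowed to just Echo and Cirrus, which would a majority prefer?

Echo

Ballots ranking Echo above Cirrus: 4 + 4 + 4 + 6 = 18.
Ballots ranking Cirrus above Echo: 23 − 18 = 5.
Echo wins the head-to-head 18–5.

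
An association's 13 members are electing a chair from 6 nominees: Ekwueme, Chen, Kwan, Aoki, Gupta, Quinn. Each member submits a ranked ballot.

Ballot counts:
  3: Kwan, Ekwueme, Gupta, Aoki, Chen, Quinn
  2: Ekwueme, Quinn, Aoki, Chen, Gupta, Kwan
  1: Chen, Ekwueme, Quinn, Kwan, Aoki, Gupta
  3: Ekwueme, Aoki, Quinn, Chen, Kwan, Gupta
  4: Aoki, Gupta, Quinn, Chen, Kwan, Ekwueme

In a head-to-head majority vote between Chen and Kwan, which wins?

Chen

Ballots ranking Chen above Kwan: 2 + 1 + 3 + 4 = 10.
Ballots ranking Kwan above Chen: 13 − 10 = 3.
Chen wins the head-to-head 10–3.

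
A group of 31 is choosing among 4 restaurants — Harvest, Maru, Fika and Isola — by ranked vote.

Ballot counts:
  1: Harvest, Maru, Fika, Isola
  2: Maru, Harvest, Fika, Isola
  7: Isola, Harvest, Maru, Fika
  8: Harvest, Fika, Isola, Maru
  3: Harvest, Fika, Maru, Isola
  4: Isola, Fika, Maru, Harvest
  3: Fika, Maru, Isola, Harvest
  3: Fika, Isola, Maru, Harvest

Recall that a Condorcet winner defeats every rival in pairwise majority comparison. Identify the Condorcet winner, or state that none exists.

none

Check each pair by majority over 31 ballots:
Harvest vs Maru: 19 to 12, Harvest.
Harvest vs Fika: Harvest preferred on 1+2+7+8+3 = 21 ballots; Harvest wins 21–10.
Harvest vs Isola: 1+2+8+3 = 14 for Harvest, 17 for Isola — Isola by 17–14.
Maru vs Fika: 1+2+7 = 10 for Maru, 21 for Fika — Fika by 21–10.
Maru vs Isola: Maru preferred on 1+2+3+3 = 9 ballots; Isola wins 22–9.
Fika vs Isola: 20 to 11, Fika.
Every restaurant loses at least once (Harvest loses to Isola; Maru loses to Harvest; Fika loses to Harvest; Isola loses to Fika). The majority relation contains the cycle Harvest → Fika → Isola → Harvest, so there is no Condorcet winner.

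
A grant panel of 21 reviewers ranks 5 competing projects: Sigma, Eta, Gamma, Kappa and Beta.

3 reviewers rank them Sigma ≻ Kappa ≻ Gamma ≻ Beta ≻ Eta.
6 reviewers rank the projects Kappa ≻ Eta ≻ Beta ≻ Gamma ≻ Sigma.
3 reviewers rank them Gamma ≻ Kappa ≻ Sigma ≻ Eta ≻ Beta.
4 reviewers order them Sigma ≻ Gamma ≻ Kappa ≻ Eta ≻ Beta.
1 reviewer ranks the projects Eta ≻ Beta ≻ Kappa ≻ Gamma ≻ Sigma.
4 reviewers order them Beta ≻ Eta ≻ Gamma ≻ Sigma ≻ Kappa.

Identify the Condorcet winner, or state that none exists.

Head-to-head results (21 reviewers):
Sigma vs Eta: Eta, 11–10.
Sigma–Gamma: Gamma 14–7.
Sigma vs Kappa: Sigma wins 11–10.
Sigma vs Beta: Beta wins 11–10.
Eta–Gamma: Eta 11–10.
Eta–Kappa: Kappa 16–5.
Eta–Beta: Eta 14–7.
Gamma–Kappa: Gamma 11–10.
Gamma vs Beta: Beta wins 11–10.
Kappa vs Beta: Kappa, 16–5.
Each project drops at least one matchup (Sigma loses to Eta; Eta loses to Kappa; Gamma loses to Eta; Kappa loses to Sigma; Beta loses to Eta); the cycle Sigma → Kappa → Eta → Sigma rules out a Condorcet winner.

none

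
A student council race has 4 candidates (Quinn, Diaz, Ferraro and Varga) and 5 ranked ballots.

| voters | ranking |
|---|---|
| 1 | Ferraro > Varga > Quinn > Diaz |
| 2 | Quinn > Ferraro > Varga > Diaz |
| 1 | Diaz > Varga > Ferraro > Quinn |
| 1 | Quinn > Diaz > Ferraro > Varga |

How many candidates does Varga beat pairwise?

1

Varga against each rival (5 voters):
Varga vs Quinn: Varga preferred on 1+1 = 2 ballots; Quinn wins 3–2.
Varga vs Diaz: Varga, 3–2.
Varga vs Ferraro: Ferraro, 4–1.
Varga beats Diaz; loses to Quinn, Ferraro — 1 pairwise win.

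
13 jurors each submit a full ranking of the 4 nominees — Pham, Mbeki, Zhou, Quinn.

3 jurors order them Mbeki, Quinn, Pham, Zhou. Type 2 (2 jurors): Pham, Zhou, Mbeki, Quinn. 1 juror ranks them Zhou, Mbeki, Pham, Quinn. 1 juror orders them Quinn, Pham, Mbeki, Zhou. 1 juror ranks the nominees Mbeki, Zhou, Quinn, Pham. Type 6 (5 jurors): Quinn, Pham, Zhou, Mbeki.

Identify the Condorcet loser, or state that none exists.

Head-to-head results (13 jurors):
Pham vs Mbeki: 2+1+5 = 8 for Pham, 5 for Mbeki — Pham by 8–5.
Pham vs Zhou: 11 to 2, Pham.
Pham vs Quinn: Quinn, 10–3.
Mbeki vs Zhou: 5 to 8, Zhou.
Mbeki vs Quinn: Mbeki is ranked higher on 3+2+1+1 = 7 ballots, Quinn on 6. Mbeki wins 7–6.
Zhou vs Quinn: Quinn, 9–4.
Every nominee wins at least one matchup (Pham beats Mbeki; Mbeki beats Quinn; Zhou beats Mbeki; Quinn beats Pham), so there is no Condorcet loser.

none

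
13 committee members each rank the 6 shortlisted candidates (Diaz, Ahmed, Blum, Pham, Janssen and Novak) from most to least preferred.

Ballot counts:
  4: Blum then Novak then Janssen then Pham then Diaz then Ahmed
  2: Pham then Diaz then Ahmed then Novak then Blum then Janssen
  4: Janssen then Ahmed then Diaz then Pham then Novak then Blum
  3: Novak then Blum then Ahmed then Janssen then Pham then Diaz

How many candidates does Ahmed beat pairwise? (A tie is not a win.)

Ahmed against each rival (13 committee members):
Ahmed vs Diaz: 7 to 6, Ahmed.
Ahmed vs Blum: Blum, 7–6.
Ahmed–Pham: Ahmed 7–6.
Ahmed vs Janssen: Ahmed is ranked higher on 2+3 = 5 ballots, Janssen on 8. Janssen wins 8–5.
Ahmed vs Novak: Ahmed preferred on 2+4 = 6 ballots; Novak wins 7–6.
Ahmed beats Diaz, Pham; loses to Blum, Janssen, Novak — 2 pairwise wins.

2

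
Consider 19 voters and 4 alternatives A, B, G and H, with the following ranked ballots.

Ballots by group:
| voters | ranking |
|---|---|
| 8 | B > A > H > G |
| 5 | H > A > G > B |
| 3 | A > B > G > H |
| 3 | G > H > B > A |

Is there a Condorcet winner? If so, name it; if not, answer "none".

Pairwise majorities:
A vs B: 8 to 11, B.
A vs G: 8+5+3 = 16 for A, 3 for G — A by 16–3.
A vs H: 11 to 8, A.
B vs G: 8+3 = 11 for B, 8 for G — B by 11–8.
B vs H: 8+3 = 11 for B, 8 for H — B by 11–8.
G vs H: 6 to 13, H.
Only B has no losses; B is the Condorcet winner.

B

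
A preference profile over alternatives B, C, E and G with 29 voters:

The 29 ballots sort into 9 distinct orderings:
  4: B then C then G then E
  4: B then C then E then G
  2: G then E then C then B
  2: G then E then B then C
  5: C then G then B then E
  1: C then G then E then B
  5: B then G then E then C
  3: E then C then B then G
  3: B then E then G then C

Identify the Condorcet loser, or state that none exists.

Pairwise majorities:
B vs C: 18 to 11, B.
B vs E: B, 21–8.
B vs G: B preferred on 4+4+5+3+3 = 19 ballots; B wins 19–10.
C vs E: C is ranked higher on 4+4+5+1 = 14 ballots, E on 15. E wins 15–14.
C vs G: C wins 17–12.
E vs G: 4+3+3 = 10 for E, 19 for G — G by 19–10.
Each alternative has at least one pairwise win (B beats C; C beats G; E beats C; G beats E) — no Condorcet loser.

none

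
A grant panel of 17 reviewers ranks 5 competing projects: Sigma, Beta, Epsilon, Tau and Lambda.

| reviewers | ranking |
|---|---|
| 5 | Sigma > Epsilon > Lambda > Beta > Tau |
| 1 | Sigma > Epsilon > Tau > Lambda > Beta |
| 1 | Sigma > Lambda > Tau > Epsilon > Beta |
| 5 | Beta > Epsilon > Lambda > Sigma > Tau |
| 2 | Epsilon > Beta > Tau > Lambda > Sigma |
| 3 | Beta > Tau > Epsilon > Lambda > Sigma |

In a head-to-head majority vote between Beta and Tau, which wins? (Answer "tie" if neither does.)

Beta

Ballots ranking Beta above Tau: 5 + 5 + 2 + 3 = 15.
Ballots ranking Tau above Beta: 17 − 15 = 2.
Beta wins the head-to-head 15–2.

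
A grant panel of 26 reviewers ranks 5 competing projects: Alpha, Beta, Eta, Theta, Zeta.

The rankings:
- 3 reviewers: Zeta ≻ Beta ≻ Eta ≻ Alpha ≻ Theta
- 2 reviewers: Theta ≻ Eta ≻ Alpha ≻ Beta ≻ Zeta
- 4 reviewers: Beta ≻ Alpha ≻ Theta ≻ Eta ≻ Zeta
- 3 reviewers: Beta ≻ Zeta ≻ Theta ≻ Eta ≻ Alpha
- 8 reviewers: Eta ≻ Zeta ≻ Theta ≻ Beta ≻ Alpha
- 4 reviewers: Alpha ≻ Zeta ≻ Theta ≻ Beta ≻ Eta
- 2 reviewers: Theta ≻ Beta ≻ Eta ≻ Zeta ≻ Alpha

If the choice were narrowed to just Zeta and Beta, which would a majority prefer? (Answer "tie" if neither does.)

Zeta

Ballots ranking Zeta above Beta: 3 + 8 + 4 = 15.
Ballots ranking Beta above Zeta: 26 − 15 = 11.
Zeta wins the head-to-head 15–11.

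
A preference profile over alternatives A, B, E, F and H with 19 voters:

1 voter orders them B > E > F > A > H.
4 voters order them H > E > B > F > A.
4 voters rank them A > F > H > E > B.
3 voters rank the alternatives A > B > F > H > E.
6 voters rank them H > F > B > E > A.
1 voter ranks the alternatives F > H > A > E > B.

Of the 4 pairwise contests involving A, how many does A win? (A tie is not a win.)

A against each rival (19 voters):
A vs B: B, 11–8.
A vs E: 8 to 11, E.
A vs F: 7 to 12, F.
A–H: H 11–8.
A beats no one; loses to B, E, F, H — 0 pairwise wins.

0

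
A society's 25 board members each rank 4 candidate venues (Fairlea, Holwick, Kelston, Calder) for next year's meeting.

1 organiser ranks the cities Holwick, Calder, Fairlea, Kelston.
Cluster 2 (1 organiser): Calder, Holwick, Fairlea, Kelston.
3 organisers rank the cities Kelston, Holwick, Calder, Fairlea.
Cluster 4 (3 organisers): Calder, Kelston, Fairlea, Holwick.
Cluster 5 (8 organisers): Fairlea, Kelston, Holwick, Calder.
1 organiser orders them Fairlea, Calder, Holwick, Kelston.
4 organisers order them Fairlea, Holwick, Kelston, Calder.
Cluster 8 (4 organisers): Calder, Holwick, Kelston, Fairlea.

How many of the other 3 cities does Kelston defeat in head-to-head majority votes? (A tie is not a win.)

2

Kelston against each rival (25 organisers):
Kelston vs Fairlea: Kelston is ranked higher on 3+3+4 = 10 ballots, Fairlea on 15. Fairlea wins 15–10.
Kelston vs Holwick: Kelston, 14–11.
Kelston vs Calder: Kelston preferred on 3+8+4 = 15 ballots; Kelston wins 15–10.
Kelston beats Holwick, Calder; loses to Fairlea — 2 pairwise wins.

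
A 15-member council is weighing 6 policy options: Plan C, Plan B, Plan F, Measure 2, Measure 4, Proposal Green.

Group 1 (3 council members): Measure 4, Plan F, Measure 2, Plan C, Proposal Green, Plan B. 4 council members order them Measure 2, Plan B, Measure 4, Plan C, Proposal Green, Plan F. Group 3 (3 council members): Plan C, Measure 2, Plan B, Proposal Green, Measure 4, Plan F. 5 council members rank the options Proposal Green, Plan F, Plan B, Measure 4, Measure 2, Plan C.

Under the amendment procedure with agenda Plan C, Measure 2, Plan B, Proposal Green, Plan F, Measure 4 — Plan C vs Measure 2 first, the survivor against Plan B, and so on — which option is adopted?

Measure 4

Round 1: Plan C vs Measure 2 — 3–12, Measure 2 advances.
Round 2: Measure 2 vs Plan B — 10–5, Measure 2 advances.
Round 3: Measure 2 vs Proposal Green — 10–5, Measure 2 advances.
Round 4: Measure 2 vs Plan F — 7–8, Plan F advances.
Round 5: Plan F vs Measure 4 — 5–10, Measure 4 advances.
Measure 4 survives the agenda.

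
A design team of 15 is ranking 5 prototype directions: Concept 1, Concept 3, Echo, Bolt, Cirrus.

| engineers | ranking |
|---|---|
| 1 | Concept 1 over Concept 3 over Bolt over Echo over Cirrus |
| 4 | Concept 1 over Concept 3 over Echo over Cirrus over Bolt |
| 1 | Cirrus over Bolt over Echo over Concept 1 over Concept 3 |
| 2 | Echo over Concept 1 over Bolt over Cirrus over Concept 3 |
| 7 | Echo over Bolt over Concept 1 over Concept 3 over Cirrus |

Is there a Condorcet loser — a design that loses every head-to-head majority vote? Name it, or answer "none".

Cirrus

Head-to-head results (15 engineers):
Concept 1 vs Concept 3: Concept 1 wins 15–0.
Concept 1 vs Echo: Echo wins 10–5.
Concept 1 vs Bolt: Concept 1 is ranked higher on 1+4+2 = 7 ballots, Bolt on 8. Bolt wins 8–7.
Concept 1 vs Cirrus: Concept 1 wins 14–1.
Concept 3 vs Echo: 5 to 10, Echo.
Concept 3–Bolt: Bolt 10–5.
Concept 3 vs Cirrus: 12 to 3, Concept 3.
Echo vs Bolt: Echo wins 13–2.
Echo vs Cirrus: Echo wins 14–1.
Bolt vs Cirrus: Bolt wins 10–5.
Cirrus is beaten in every head-to-head and is the Condorcet loser.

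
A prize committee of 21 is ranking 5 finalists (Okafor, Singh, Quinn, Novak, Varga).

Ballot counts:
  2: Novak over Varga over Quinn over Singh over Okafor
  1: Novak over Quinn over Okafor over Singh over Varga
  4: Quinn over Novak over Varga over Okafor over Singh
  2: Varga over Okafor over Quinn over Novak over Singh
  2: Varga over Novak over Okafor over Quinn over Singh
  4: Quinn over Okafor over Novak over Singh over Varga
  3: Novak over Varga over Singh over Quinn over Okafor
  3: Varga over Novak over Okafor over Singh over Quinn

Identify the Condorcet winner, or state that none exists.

Check each pair by majority over 21 ballots:
Okafor vs Singh: Okafor is ranked higher on 1+4+2+2+4+3 = 16 ballots, Singh on 5. Okafor wins 16–5.
Okafor–Quinn: Quinn 14–7.
Okafor vs Novak: 6 to 15, Novak.
Okafor vs Varga: 5 to 16, Varga.
Singh vs Quinn: 3+3 = 6 for Singh, 15 for Quinn — Quinn by 15–6.
Singh vs Novak: Novak wins 21–0.
Singh vs Varga: 5 to 16, Varga.
Quinn vs Novak: Quinn preferred on 4+2+4 = 10 ballots; Novak wins 11–10.
Quinn vs Varga: Quinn preferred on 1+4+4 = 9 ballots; Varga wins 12–9.
Novak vs Varga: 2+1+4+4+3 = 14 for Novak, 7 for Varga — Novak by 14–7.
Novak wins every pairwise contest, so Novak is the Condorcet winner.

Novak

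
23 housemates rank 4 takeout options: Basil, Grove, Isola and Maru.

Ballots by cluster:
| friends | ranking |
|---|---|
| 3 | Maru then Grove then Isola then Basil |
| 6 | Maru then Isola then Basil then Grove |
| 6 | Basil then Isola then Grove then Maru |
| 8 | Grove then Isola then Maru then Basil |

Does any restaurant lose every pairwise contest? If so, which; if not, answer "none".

none

Pairwise majorities:
Basil vs Grove: Basil preferred on 6+6 = 12 ballots; Basil wins 12–11.
Basil vs Isola: Isola wins 17–6.
Basil vs Maru: 6 to 17, Maru.
Grove–Isola: Isola 12–11.
Grove vs Maru: Grove preferred on 6+8 = 14 ballots; Grove wins 14–9.
Isola vs Maru: 6+8 = 14 for Isola, 9 for Maru — Isola by 14–9.
Every restaurant wins at least one matchup (Basil beats Grove; Grove beats Maru; Isola beats Basil; Maru beats Basil), so there is no Condorcet loser.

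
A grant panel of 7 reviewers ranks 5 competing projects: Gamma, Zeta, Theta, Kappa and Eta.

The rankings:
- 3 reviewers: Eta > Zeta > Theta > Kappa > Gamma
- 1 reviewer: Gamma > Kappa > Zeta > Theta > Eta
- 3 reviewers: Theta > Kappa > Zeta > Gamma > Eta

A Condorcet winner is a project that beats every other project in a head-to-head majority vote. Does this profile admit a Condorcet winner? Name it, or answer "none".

Head-to-head results (7 reviewers):
Gamma vs Zeta: 1 to 6, Zeta.
Gamma–Theta: Theta 6–1.
Gamma vs Kappa: Gamma preferred on 1 ballot; Kappa wins 6–1.
Gamma–Eta: Gamma 4–3.
Zeta–Theta: Zeta 4–3.
Zeta–Kappa: Kappa 4–3.
Zeta vs Eta: Zeta wins 4–3.
Theta vs Kappa: 6 to 1, Theta.
Theta vs Eta: Theta wins 4–3.
Kappa vs Eta: Kappa preferred on 1+3 = 4 ballots; Kappa wins 4–3.
Every project loses at least once (Gamma loses to Zeta; Zeta loses to Kappa; Theta loses to Zeta; Kappa loses to Theta; Eta loses to Gamma). The majority relation contains the cycle Zeta > Theta > Kappa > Zeta, so there is no Condorcet winner.

none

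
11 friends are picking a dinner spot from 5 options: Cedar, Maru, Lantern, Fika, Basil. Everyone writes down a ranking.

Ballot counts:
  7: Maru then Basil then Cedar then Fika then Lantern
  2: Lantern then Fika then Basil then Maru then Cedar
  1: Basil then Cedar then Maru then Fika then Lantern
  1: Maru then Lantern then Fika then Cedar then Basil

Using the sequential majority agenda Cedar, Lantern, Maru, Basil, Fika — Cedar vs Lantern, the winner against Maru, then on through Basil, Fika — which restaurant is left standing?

Round 1: Cedar vs Lantern — 8–3, Cedar advances.
Round 2: Cedar vs Maru — 1–10, Maru advances.
Round 3: Maru vs Basil — 8–3, Maru advances.
Round 4: Maru vs Fika — 9–2, Maru advances.
Maru survives the agenda.

Maru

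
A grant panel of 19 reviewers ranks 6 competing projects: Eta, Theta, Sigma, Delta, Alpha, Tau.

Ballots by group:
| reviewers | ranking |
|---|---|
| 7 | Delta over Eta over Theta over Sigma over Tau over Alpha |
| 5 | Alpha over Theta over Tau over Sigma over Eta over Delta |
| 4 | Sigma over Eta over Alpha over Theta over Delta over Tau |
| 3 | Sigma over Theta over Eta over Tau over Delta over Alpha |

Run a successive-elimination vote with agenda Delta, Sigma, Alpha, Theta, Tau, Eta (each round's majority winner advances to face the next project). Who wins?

Eta

Round 1: Delta vs Sigma — 7–12, Sigma advances.
Round 2: Sigma vs Alpha — 14–5, Sigma advances.
Round 3: Sigma vs Theta — 7–12, Theta advances.
Round 4: Theta vs Tau — 19–0, Theta advances.
Round 5: Theta vs Eta — 8–11, Eta advances.
Eta survives the agenda.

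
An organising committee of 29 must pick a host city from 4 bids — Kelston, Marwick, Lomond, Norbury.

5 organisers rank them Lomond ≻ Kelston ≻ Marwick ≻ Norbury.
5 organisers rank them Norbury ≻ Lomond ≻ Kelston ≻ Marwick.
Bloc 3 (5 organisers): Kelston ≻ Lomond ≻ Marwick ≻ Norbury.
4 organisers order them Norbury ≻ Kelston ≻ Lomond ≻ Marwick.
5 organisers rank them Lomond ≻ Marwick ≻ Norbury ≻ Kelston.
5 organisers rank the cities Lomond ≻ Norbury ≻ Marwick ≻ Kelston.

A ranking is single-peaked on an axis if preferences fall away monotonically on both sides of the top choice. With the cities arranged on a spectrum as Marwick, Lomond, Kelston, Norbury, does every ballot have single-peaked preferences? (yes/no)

Axis positions: Marwick=1, Lomond=2, Kelston=3, Norbury=4.
Bloc 1 (peak Lomond at position 2): ranking walks positions 2-3-1-4, expanding outward from the peak — single-peaked.
Bloc 2: ranking walks positions 4-2-3-1; Lomond is ranked above Kelston even though Kelston lies between Lomond and the peak Norbury on the axis — preferences dip and rise again. Not single-peaked.
Bloc 3 (peak Kelston at position 3): ranking walks positions 3-2-1-4, expanding outward from the peak — single-peaked.
Bloc 4 (peak Norbury at position 4): ranking walks positions 4-3-2-1, expanding outward from the peak — single-peaked.
Bloc 5: ranking walks positions 2-1-4-3; Norbury is ranked above Kelston even though Kelston lies between Norbury and the peak Lomond on the axis — preferences dip and rise again. Not single-peaked.
Bloc 6: ranking walks positions 2-4-1-3; Norbury is ranked above Kelston even though Kelston lies between Norbury and the peak Lomond on the axis — preferences dip and rise again. Not single-peaked.
Bloc 2 violates single-peakedness, so the profile is not single-peaked on this axis.

no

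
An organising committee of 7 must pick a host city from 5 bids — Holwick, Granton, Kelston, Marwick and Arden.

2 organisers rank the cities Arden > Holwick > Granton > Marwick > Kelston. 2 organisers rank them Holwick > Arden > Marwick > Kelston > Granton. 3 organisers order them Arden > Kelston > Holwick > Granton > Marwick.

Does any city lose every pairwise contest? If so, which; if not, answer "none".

Pairwise majorities:
Holwick vs Granton: Holwick wins 7–0.
Holwick vs Kelston: Holwick, 4–3.
Holwick vs Marwick: Holwick is ranked higher on 2+2+3 = 7 ballots, Marwick on 0. Holwick wins 7–0.
Holwick vs Arden: Arden wins 5–2.
Granton vs Kelston: 2 to 5, Kelston.
Granton–Marwick: Granton 5–2.
Granton–Arden: Arden 7–0.
Kelston–Marwick: Marwick 4–3.
Kelston–Arden: Arden 7–0.
Marwick vs Arden: 0 for Marwick, 7 for Arden — Arden by 7–0.
Each city has at least one pairwise win (Holwick beats Granton; Granton beats Marwick; Kelston beats Granton; Marwick beats Kelston; Arden beats Holwick) — no Condorcet loser.

none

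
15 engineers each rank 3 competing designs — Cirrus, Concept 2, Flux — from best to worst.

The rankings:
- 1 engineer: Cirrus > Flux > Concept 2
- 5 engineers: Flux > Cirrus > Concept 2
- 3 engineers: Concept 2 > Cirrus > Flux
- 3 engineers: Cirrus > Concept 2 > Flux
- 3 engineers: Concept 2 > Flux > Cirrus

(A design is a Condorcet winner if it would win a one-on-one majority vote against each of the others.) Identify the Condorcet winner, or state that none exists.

none

Check each pair by majority over 15 ballots:
Cirrus vs Concept 2: 9 to 6, Cirrus.
Cirrus vs Flux: Cirrus is ranked higher on 1+3+3 = 7 ballots, Flux on 8. Flux wins 8–7.
Concept 2 vs Flux: Concept 2 preferred on 3+3+3 = 9 ballots; Concept 2 wins 9–6.
Every design loses at least once (Cirrus loses to Flux; Concept 2 loses to Cirrus; Flux loses to Concept 2). The majority relation contains the cycle Cirrus beats Concept 2 beats Flux beats Cirrus, so there is no Condorcet winner.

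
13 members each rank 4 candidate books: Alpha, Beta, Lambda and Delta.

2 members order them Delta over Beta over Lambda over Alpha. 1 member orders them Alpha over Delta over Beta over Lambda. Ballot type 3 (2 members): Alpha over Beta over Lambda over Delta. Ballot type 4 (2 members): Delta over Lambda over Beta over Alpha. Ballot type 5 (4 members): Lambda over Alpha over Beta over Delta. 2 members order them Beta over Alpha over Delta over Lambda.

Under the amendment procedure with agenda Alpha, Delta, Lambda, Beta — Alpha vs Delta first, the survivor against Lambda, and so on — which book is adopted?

Round 1: Alpha vs Delta — 9–4, Alpha advances.
Round 2: Alpha vs Lambda — 5–8, Lambda advances.
Round 3: Lambda vs Beta — 6–7, Beta advances.
Beta survives the agenda.

Beta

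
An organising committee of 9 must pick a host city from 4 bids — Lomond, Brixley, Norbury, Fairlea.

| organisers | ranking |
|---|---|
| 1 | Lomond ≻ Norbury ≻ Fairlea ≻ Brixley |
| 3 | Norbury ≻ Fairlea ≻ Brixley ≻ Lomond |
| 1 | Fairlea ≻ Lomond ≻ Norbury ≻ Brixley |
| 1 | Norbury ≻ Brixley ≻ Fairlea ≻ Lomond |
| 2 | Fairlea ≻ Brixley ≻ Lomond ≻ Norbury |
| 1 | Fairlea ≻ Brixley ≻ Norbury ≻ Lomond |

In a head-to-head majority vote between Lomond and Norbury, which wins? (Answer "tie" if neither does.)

Norbury

Ballots ranking Lomond above Norbury: 1 + 1 + 2 = 4.
Ballots ranking Norbury above Lomond: 9 − 4 = 5.
Norbury wins the head-to-head 5–4.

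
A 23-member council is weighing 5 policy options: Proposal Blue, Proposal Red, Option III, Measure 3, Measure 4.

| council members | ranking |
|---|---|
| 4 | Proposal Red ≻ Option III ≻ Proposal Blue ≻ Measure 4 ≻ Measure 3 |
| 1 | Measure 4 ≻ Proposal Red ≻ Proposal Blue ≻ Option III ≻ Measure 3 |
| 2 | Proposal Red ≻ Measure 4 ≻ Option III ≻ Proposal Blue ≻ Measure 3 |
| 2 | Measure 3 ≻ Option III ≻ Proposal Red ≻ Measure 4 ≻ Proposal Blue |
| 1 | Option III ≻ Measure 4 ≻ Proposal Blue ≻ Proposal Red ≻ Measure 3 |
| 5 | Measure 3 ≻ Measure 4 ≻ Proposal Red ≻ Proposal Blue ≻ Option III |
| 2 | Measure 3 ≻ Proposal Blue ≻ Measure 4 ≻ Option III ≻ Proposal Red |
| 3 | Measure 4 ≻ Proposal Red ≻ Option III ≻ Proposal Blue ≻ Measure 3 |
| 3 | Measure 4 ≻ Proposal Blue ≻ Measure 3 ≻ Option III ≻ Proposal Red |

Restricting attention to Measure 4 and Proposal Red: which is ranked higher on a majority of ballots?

Ballots ranking Measure 4 above Proposal Red: 1 + 1 + 5 + 2 + 3 + 3 = 15.
Ballots ranking Proposal Red above Measure 4: 23 − 15 = 8.
Measure 4 wins the head-to-head 15–8.

Measure 4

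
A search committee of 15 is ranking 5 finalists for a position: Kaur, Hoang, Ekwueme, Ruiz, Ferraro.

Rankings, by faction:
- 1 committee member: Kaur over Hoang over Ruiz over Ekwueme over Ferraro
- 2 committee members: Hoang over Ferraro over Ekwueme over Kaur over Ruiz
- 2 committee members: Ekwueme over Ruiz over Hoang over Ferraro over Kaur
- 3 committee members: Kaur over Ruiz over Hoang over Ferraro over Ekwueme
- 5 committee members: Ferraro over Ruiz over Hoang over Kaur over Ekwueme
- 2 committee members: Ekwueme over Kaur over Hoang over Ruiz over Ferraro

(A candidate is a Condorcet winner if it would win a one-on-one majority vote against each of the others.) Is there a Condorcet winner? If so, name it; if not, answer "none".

none

Check each pair by majority over 15 ballots:
Kaur vs Hoang: Kaur preferred on 1+3+2 = 6 ballots; Hoang wins 9–6.
Kaur vs Ekwueme: Kaur is ranked higher on 1+3+5 = 9 ballots, Ekwueme on 6. Kaur wins 9–6.
Kaur vs Ruiz: Kaur preferred on 1+2+3+2 = 8 ballots; Kaur wins 8–7.
Kaur vs Ferraro: 6 to 9, Ferraro.
Hoang vs Ekwueme: 11 to 4, Hoang.
Hoang vs Ruiz: 1+2+2 = 5 for Hoang, 10 for Ruiz — Ruiz by 10–5.
Hoang vs Ferraro: 1+2+2+3+2 = 10 for Hoang, 5 for Ferraro — Hoang by 10–5.
Ekwueme vs Ruiz: Ekwueme is ranked higher on 2+2+2 = 6 ballots, Ruiz on 9. Ruiz wins 9–6.
Ekwueme vs Ferraro: 1+2+2 = 5 for Ekwueme, 10 for Ferraro — Ferraro by 10–5.
Ruiz vs Ferraro: Ruiz is ranked higher on 1+2+3+2 = 8 ballots, Ferraro on 7. Ruiz wins 8–7.
No candidate is unbeaten: Kaur loses to Hoang; Hoang loses to Ruiz; Ekwueme loses to Kaur; Ruiz loses to Kaur; Ferraro loses to Hoang. In particular Kaur > Ruiz > Hoang > Kaur is a majority cycle — no Condorcet winner exists.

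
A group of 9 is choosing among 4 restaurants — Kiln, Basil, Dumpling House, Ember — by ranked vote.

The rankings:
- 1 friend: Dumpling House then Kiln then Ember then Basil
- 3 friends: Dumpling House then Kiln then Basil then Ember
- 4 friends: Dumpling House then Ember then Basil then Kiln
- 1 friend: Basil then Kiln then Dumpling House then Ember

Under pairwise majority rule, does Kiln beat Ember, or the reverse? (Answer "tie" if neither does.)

Kiln

Ballots ranking Kiln above Ember: 1 + 3 + 1 = 5.
Ballots ranking Ember above Kiln: 9 − 5 = 4.
Kiln wins the head-to-head 5–4.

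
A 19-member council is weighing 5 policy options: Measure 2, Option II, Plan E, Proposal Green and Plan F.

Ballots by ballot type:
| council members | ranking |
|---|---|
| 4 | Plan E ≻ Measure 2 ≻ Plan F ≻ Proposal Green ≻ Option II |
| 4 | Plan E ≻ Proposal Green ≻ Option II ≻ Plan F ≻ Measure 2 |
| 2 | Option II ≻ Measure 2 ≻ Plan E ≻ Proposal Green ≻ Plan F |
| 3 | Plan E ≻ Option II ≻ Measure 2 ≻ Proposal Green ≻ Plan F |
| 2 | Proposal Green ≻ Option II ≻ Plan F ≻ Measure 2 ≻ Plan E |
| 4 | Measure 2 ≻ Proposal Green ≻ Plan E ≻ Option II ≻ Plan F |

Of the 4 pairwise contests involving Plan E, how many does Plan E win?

Plan E against each rival (19 council members):
Plan E vs Measure 2: 11 to 8, Plan E.
Plan E–Option II: Plan E 15–4.
Plan E vs Proposal Green: Plan E, 13–6.
Plan E vs Plan F: 17 to 2, Plan E.
Plan E beats Measure 2, Option II, Proposal Green, Plan F — 4 pairwise wins.

4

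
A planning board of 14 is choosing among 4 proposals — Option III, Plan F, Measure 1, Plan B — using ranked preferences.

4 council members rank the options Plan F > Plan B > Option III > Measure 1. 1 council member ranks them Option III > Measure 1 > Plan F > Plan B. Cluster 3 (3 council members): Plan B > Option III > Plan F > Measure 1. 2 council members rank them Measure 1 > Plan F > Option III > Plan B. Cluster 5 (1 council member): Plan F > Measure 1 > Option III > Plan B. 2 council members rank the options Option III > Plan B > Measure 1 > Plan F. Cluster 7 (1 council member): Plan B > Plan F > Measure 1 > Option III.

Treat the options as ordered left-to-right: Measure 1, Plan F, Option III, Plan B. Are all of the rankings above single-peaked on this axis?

no

Axis positions: Measure 1=1, Plan F=2, Option III=3, Plan B=4.
Cluster 1: ranking walks positions 2-4-3-1; Plan B is ranked above Option III even though Option III lies between Plan B and the peak Plan F on the axis — preferences dip and rise again. Not single-peaked.
Cluster 2: ranking walks positions 3-1-2-4; Measure 1 is ranked above Plan F even though Plan F lies between Measure 1 and the peak Option III on the axis — preferences dip and rise again. Not single-peaked.
Cluster 3 (peak Plan B at position 4): ranking walks positions 4-3-2-1, expanding outward from the peak — single-peaked.
Cluster 4 (peak Measure 1 at position 1): ranking walks positions 1-2-3-4, expanding outward from the peak — single-peaked.
Cluster 5 (peak Plan F at position 2): ranking walks positions 2-1-3-4, expanding outward from the peak — single-peaked.
Cluster 6: ranking walks positions 3-4-1-2; Measure 1 is ranked above Plan F even though Plan F lies between Measure 1 and the peak Option III on the axis — preferences dip and rise again. Not single-peaked.
Cluster 7: ranking walks positions 4-2-1-3; Plan F is ranked above Option III even though Option III lies between Plan F and the peak Plan B on the axis — preferences dip and rise again. Not single-peaked.
Cluster 1 violates single-peakedness, so the profile is not single-peaked on this axis.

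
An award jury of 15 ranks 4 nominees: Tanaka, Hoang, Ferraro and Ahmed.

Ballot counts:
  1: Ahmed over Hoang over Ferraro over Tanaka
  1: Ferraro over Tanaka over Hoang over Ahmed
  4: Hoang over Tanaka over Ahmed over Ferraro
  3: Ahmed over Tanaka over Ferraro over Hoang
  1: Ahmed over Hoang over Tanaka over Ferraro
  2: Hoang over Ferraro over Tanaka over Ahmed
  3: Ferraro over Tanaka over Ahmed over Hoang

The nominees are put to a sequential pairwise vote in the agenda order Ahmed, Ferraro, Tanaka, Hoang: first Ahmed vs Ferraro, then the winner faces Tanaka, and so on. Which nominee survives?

Round 1: Ahmed vs Ferraro — 9–6, Ahmed advances.
Round 2: Ahmed vs Tanaka — 5–10, Tanaka advances.
Round 3: Tanaka vs Hoang — 7–8, Hoang advances.
The agenda winner is Hoang.

Hoang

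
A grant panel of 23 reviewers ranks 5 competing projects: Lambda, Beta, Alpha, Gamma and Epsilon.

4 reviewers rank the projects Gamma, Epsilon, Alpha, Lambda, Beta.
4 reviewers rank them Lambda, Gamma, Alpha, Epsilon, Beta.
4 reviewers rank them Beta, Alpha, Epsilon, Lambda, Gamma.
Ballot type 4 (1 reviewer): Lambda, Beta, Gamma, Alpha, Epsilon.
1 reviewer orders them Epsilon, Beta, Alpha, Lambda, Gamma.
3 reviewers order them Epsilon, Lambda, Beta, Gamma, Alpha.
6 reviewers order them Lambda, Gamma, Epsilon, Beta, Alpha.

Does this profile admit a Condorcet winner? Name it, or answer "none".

Check each pair by majority over 23 ballots:
Lambda vs Beta: Lambda, 18–5.
Lambda–Alpha: Lambda 14–9.
Lambda vs Gamma: Lambda, 19–4.
Lambda–Epsilon: Epsilon 12–11.
Beta–Alpha: Beta 15–8.
Beta vs Gamma: Gamma wins 14–9.
Beta–Epsilon: Epsilon 18–5.
Alpha–Gamma: Gamma 18–5.
Alpha–Epsilon: Epsilon 14–9.
Gamma vs Epsilon: Gamma, 15–8.
No project is unbeaten: Lambda loses to Epsilon; Beta loses to Lambda; Alpha loses to Lambda; Gamma loses to Lambda; Epsilon loses to Gamma. In particular Lambda → Gamma → Epsilon → Lambda is a majority cycle — no Condorcet winner exists.

none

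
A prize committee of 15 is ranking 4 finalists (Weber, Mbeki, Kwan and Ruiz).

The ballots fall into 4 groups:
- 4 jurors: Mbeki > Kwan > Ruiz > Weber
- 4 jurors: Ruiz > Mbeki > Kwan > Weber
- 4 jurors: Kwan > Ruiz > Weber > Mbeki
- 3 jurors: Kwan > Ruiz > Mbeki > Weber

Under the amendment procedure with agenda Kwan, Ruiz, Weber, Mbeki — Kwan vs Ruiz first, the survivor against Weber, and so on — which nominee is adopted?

Round 1: Kwan vs Ruiz — 11–4, Kwan advances.
Round 2: Kwan vs Weber — 15–0, Kwan advances.
Round 3: Kwan vs Mbeki — 7–8, Mbeki advances.
Mbeki survives the agenda.

Mbeki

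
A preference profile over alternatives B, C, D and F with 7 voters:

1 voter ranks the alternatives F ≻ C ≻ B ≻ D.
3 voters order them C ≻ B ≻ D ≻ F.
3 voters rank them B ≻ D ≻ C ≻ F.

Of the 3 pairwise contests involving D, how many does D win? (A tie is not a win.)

D against each rival (7 voters):
D–B: B 7–0.
D vs C: D is ranked higher on 3 ballots, C on 4. C wins 4–3.
D–F: D 6–1.
D beats F; loses to B, C — 1 pairwise win.

1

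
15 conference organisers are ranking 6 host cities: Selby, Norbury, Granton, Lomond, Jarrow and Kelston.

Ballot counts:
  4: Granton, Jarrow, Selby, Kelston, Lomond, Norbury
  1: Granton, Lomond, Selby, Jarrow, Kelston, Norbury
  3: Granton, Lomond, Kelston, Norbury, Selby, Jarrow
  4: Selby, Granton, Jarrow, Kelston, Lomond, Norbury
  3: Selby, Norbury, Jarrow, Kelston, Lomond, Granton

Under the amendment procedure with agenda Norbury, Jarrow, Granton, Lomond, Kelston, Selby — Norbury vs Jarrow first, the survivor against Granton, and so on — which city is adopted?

Round 1: Norbury vs Jarrow — 6–9, Jarrow advances.
Round 2: Jarrow vs Granton — 3–12, Granton advances.
Round 3: Granton vs Lomond — 12–3, Granton advances.
Round 4: Granton vs Kelston — 12–3, Granton advances.
Round 5: Granton vs Selby — 8–7, Granton advances.
Granton survives the agenda.

Granton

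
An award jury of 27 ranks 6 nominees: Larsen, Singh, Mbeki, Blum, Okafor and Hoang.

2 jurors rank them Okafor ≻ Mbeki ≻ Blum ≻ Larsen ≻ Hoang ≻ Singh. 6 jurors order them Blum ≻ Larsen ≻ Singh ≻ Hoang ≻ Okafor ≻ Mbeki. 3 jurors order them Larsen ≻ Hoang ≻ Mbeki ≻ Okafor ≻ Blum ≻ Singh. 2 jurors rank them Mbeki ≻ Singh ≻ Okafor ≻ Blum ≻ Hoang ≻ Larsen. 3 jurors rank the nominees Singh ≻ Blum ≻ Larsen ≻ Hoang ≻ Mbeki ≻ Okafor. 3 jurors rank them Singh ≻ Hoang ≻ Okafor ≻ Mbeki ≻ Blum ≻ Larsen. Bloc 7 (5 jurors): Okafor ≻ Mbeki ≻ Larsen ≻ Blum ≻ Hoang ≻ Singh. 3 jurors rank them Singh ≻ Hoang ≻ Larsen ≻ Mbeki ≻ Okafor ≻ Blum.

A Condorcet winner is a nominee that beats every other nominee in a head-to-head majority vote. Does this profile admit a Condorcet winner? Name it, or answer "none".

Head-to-head results (27 jurors):
Larsen vs Singh: Larsen, 16–11.
Larsen vs Mbeki: Larsen, 15–12.
Larsen vs Blum: Blum wins 16–11.
Larsen–Okafor: Larsen 15–12.
Larsen vs Hoang: Larsen preferred on 2+6+3+3+5 = 19 ballots; Larsen wins 19–8.
Singh vs Mbeki: Singh wins 15–12.
Singh vs Blum: Singh is ranked higher on 2+3+3+3 = 11 ballots, Blum on 16. Blum wins 16–11.
Singh vs Okafor: Singh wins 17–10.
Singh–Hoang: Singh 17–10.
Mbeki vs Blum: 18 to 9, Mbeki.
Mbeki vs Okafor: Okafor, 16–11.
Mbeki vs Hoang: 2+2+5 = 9 for Mbeki, 18 for Hoang — Hoang by 18–9.
Blum vs Okafor: 6+3 = 9 for Blum, 18 for Okafor — Okafor by 18–9.
Blum–Hoang: Blum 18–9.
Okafor–Hoang: Hoang 18–9.
Each nominee drops at least one matchup (Larsen loses to Blum; Singh loses to Larsen; Mbeki loses to Larsen; Blum loses to Mbeki; Okafor loses to Larsen; Hoang loses to Larsen); the cycle Larsen > Mbeki > Blum > Larsen rules out a Condorcet winner.

none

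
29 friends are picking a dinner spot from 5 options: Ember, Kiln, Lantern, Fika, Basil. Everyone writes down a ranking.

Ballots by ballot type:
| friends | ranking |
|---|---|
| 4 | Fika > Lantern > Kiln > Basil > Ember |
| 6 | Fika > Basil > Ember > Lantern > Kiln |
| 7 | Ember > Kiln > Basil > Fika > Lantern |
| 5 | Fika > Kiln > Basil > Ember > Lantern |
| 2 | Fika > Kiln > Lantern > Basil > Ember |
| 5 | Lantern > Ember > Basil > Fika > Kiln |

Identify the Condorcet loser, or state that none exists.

none

Pairwise majorities:
Ember vs Kiln: Ember is ranked higher on 6+7+5 = 18 ballots, Kiln on 11. Ember wins 18–11.
Ember vs Lantern: Ember, 18–11.
Ember vs Fika: Fika, 17–12.
Ember vs Basil: 7+5 = 12 for Ember, 17 for Basil — Basil by 17–12.
Kiln vs Lantern: Lantern wins 15–14.
Kiln vs Fika: Fika, 22–7.
Kiln–Basil: Kiln 18–11.
Lantern vs Fika: 5 for Lantern, 24 for Fika — Fika by 24–5.
Lantern vs Basil: Basil, 18–11.
Fika vs Basil: Fika wins 17–12.
Every restaurant wins at least one matchup (Ember beats Kiln; Kiln beats Basil; Lantern beats Kiln; Fika beats Ember; Basil beats Ember), so there is no Condorcet loser.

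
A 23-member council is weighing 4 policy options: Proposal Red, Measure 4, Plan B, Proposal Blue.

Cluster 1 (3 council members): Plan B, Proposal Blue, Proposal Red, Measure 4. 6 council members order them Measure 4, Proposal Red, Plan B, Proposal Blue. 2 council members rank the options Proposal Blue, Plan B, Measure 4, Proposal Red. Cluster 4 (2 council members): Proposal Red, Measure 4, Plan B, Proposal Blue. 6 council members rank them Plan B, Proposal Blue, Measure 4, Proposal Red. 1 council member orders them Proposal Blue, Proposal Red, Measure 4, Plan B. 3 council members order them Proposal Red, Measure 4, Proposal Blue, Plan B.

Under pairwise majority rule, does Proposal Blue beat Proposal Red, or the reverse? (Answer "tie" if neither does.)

Ballots ranking Proposal Blue above Proposal Red: 3 + 2 + 6 + 1 = 12.
Ballots ranking Proposal Red above Proposal Blue: 23 − 12 = 11.
Proposal Blue wins the head-to-head 12–11.

Proposal Blue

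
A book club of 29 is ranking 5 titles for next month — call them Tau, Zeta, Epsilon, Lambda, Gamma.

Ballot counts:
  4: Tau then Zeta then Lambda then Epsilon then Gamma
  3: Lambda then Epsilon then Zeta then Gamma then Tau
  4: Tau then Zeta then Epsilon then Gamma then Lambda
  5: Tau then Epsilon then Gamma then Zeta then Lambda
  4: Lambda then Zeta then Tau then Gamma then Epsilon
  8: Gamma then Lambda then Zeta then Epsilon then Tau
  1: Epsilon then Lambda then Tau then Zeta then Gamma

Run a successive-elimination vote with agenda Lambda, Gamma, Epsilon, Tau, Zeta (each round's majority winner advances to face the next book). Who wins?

Round 1: Lambda vs Gamma — 12–17, Gamma advances.
Round 2: Gamma vs Epsilon — 12–17, Epsilon advances.
Round 3: Epsilon vs Tau — 12–17, Tau advances.
Round 4: Tau vs Zeta — 14–15, Zeta advances.
The agenda winner is Zeta.

Zeta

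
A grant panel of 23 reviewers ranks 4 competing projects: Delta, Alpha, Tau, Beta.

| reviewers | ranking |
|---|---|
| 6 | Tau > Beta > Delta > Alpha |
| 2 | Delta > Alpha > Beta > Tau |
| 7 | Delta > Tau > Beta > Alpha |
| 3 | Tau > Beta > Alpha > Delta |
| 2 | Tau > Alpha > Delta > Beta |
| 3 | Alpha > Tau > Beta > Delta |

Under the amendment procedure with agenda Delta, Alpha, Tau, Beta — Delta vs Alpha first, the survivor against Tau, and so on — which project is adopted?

Round 1: Delta vs Alpha — 15–8, Delta advances.
Round 2: Delta vs Tau — 9–14, Tau advances.
Round 3: Tau vs Beta — 21–2, Tau advances.
The agenda winner is Tau.

Tau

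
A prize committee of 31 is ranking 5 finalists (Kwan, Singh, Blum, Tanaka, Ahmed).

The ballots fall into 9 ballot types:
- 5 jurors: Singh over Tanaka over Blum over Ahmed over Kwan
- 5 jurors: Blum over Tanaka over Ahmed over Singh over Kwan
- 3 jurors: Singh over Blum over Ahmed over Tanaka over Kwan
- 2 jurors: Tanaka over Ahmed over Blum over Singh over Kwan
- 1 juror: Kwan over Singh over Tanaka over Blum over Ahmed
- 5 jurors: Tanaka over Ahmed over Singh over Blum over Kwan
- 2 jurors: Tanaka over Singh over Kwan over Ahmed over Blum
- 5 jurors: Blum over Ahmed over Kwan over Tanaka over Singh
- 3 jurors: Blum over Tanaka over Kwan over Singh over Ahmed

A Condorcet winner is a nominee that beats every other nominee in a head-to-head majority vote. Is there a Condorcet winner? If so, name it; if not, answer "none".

Head-to-head results (31 jurors):
Kwan vs Singh: Kwan is ranked higher on 1+5+3 = 9 ballots, Singh on 22. Singh wins 22–9.
Kwan–Blum: Blum 28–3.
Kwan vs Tanaka: Kwan preferred on 1+5 = 6 ballots; Tanaka wins 25–6.
Kwan vs Ahmed: Kwan preferred on 1+2+3 = 6 ballots; Ahmed wins 25–6.
Singh vs Blum: 16 to 15, Singh.
Singh vs Tanaka: Tanaka wins 22–9.
Singh vs Ahmed: 14 to 17, Ahmed.
Blum vs Tanaka: Blum is ranked higher on 5+3+5+3 = 16 ballots, Tanaka on 15. Blum wins 16–15.
Blum vs Ahmed: 22 to 9, Blum.
Tanaka vs Ahmed: 23 to 8, Tanaka.
Every nominee loses at least once (Kwan loses to Singh; Singh loses to Tanaka; Blum loses to Singh; Tanaka loses to Blum; Ahmed loses to Blum). The majority relation contains the cycle Singh beats Blum beats Tanaka beats Singh, so there is no Condorcet winner.

none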